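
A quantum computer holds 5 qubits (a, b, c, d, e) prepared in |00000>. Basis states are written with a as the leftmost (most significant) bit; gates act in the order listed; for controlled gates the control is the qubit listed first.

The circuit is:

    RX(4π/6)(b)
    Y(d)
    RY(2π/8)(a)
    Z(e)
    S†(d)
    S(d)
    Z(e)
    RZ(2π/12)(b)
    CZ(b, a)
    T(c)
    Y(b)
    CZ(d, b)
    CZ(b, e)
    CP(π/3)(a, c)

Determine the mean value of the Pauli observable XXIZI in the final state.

The expectation value of XXIZI is 0. Key observation: the block from step 4 through step 7 cancels to the identity and can be dropped.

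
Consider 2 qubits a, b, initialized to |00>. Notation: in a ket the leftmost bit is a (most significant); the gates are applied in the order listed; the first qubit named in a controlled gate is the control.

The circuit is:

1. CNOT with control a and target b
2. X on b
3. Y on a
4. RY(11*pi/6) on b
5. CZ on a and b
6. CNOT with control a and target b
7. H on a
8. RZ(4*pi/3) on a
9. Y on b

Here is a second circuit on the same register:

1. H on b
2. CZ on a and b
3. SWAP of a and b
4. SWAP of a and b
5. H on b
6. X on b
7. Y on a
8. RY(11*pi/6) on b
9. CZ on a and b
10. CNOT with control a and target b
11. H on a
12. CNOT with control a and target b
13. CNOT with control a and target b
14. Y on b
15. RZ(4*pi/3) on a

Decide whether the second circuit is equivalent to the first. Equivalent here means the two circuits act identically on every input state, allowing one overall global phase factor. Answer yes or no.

Yes: on every input state the two circuits agree up to one overall phase factor.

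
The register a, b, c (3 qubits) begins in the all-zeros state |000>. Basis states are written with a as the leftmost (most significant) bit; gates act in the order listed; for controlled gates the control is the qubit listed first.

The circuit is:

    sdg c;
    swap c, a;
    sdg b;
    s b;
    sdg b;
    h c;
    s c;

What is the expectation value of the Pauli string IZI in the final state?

The expectation value of IZI is 1.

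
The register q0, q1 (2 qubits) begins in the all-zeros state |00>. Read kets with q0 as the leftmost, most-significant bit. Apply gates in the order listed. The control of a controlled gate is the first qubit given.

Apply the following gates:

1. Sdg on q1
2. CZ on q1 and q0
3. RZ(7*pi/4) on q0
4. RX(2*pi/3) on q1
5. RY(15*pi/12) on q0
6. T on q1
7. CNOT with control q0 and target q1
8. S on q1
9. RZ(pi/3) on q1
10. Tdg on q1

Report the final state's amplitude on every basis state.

The final amplitudes are -sqrt(2 - sqrt(2))*exp(23*I*pi/24)/4 on |00>, sqrt(6 - 3*sqrt(2))*exp(7*I*pi/24)/4 on |01>, sqrt(3*sqrt(2) + 6)*exp(17*I*pi/24)/4 on |10>, -sqrt(sqrt(2) + 2)*exp(13*I*pi/24)/4 on |11>.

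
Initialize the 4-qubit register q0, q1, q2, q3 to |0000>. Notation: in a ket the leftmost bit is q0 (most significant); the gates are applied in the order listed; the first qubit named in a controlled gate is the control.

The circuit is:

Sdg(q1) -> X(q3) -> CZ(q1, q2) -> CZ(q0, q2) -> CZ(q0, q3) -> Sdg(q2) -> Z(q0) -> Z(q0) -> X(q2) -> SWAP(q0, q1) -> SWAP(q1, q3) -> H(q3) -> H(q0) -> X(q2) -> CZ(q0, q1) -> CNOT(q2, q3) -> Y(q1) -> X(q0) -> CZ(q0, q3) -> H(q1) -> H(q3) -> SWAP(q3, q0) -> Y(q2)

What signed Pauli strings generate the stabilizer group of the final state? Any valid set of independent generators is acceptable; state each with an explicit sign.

One valid set of independent stabilizer generators is -XIIX, +IXII, +ZIIZ, -IIZI (any independent generating set of the same group is equally correct).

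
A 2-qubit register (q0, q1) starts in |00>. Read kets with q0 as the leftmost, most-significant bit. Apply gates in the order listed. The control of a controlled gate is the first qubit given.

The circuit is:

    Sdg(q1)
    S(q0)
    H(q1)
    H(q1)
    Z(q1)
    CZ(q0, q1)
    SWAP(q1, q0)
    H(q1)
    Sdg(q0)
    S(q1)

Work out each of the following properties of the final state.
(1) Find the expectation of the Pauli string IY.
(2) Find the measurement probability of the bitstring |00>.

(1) The observable IY averages to 1.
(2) Outcome |00> occurs with probability 1/2.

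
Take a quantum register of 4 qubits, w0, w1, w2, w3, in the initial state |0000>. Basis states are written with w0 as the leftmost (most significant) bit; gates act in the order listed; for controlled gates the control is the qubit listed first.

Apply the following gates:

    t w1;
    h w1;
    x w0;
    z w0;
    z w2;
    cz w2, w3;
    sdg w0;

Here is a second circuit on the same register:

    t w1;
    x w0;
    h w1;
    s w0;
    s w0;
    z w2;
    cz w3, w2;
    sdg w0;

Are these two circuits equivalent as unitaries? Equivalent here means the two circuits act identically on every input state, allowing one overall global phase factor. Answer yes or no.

Yes, they are equivalent — the unitaries differ by at most a global phase.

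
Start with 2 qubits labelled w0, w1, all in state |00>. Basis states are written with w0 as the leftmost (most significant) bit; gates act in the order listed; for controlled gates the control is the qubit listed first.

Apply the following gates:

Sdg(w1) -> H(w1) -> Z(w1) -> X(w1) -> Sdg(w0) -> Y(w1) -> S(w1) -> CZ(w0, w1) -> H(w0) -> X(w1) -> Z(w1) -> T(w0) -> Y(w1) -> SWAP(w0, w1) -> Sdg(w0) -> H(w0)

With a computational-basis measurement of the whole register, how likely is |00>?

The probability of measuring |00> is 1/2.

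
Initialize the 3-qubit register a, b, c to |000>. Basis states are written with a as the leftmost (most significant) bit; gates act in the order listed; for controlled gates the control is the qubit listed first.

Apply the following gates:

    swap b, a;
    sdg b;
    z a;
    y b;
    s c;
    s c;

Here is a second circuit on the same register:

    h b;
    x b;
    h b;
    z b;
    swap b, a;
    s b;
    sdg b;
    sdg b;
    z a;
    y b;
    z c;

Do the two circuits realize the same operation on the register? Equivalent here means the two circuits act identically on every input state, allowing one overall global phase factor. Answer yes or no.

Yes: on every input state the two circuits agree up to one overall phase factor.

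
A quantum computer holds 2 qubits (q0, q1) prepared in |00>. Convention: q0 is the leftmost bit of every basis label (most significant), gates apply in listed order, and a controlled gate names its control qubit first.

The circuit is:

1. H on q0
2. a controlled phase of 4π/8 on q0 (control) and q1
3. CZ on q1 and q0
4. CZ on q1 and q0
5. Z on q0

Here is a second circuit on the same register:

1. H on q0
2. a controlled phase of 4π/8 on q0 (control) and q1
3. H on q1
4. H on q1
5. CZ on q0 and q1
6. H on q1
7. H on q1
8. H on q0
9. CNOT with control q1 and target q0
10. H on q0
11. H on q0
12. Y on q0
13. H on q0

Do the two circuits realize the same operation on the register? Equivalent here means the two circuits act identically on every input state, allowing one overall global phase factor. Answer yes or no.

No — the two circuits implement different unitaries, even allowing a global phase.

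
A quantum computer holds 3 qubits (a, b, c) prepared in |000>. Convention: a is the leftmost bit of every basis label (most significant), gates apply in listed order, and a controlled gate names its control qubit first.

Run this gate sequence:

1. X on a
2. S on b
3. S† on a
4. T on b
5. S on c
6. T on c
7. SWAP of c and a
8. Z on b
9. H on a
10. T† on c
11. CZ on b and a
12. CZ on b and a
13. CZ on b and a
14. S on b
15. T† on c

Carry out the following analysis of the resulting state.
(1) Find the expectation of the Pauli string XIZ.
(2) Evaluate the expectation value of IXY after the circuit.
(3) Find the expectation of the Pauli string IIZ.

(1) The expectation value of XIZ is -1.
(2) The observable IXY averages to 0.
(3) In the final state, IIZ has expectation -1.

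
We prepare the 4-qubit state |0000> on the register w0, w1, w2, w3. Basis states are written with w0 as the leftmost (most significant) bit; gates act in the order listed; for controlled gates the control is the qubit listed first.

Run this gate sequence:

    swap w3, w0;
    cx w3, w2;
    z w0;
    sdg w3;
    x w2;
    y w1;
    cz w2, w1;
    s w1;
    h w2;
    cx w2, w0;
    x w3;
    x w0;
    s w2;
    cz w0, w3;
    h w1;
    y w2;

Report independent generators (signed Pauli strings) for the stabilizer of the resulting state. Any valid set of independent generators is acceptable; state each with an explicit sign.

The final state is stabilized by the group generated by +XIYI, -IXII, +ZIZI, -IIIZ; other independent generating sets are equally valid.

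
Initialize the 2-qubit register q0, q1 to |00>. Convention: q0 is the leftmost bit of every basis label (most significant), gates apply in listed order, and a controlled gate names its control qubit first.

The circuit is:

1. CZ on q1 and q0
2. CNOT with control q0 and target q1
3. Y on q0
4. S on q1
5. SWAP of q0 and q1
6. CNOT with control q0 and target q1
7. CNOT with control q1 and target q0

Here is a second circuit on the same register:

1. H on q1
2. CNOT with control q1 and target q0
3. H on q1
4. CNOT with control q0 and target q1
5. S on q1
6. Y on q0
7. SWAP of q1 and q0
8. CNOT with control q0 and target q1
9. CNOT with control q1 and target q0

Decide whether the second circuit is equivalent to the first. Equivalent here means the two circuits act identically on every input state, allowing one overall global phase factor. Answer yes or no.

No, they are not equivalent — no single phase factor reconciles the two unitaries.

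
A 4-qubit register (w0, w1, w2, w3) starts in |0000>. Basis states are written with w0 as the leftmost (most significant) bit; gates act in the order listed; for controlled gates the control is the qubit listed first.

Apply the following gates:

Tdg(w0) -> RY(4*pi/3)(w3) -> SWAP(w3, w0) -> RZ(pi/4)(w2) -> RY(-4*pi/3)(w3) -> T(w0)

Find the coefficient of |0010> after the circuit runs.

The amplitude on |0010> is 0.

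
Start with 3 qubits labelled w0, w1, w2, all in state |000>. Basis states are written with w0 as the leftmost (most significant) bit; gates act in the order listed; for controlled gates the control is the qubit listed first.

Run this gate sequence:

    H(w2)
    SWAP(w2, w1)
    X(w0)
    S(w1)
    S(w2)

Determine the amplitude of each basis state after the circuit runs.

After the circuit, the state carries amplitude sqrt(2)/2 on |100>, sqrt(2)*I/2 on |110>, and 0 on every other basis state.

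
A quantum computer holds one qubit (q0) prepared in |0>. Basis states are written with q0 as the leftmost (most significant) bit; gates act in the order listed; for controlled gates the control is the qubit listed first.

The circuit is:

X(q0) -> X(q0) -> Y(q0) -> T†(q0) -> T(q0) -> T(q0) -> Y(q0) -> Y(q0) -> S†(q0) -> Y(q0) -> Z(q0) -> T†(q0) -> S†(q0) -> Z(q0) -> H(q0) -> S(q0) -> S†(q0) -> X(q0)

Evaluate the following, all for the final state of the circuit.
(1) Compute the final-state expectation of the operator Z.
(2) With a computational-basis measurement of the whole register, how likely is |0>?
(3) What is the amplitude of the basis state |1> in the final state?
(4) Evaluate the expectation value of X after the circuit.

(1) The observable Z averages to 0.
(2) Outcome |0> occurs with probability 1/2.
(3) The final state's coefficient on |1> equals -sqrt(2)*exp(3*I*pi/4)/2.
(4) The expectation value of X is 1.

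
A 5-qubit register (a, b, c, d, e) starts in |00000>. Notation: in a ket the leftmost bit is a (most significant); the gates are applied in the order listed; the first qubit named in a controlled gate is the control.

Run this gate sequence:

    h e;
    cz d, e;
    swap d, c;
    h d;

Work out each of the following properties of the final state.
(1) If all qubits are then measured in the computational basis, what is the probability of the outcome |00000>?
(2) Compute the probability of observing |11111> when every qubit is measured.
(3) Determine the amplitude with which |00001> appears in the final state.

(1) Outcome |00000> occurs with probability 1/4.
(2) The probability of measuring |11111> is 0.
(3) The final state's coefficient on |00001> equals 1/2.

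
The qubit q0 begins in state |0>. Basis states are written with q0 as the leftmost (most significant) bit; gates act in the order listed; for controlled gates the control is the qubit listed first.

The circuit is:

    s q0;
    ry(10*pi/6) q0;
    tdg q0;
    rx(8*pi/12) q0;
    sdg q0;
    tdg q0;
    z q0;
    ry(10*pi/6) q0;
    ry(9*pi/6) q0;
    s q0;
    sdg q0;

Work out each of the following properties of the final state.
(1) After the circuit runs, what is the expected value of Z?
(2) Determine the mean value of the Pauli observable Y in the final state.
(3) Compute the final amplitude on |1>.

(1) In the final state, Z has expectation -sqrt(6)/8 + sqrt(3)/16.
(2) In the final state, Y has expectation sqrt(3)*(-3 - sqrt(2))/8.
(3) The final state's coefficient on |1> equals (-3*sqrt(2) + 3*sqrt(6) - 2*(sqrt(2) + sqrt(6))*exp(I*pi/4) - 3*sqrt(2)*I - sqrt(6)*I)*exp(3*I*pi/4)/16.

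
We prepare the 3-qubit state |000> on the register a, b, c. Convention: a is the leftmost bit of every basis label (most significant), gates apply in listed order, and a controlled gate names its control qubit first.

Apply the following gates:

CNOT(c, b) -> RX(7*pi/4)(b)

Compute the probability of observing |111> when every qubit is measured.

A full measurement returns |111> with probability 0.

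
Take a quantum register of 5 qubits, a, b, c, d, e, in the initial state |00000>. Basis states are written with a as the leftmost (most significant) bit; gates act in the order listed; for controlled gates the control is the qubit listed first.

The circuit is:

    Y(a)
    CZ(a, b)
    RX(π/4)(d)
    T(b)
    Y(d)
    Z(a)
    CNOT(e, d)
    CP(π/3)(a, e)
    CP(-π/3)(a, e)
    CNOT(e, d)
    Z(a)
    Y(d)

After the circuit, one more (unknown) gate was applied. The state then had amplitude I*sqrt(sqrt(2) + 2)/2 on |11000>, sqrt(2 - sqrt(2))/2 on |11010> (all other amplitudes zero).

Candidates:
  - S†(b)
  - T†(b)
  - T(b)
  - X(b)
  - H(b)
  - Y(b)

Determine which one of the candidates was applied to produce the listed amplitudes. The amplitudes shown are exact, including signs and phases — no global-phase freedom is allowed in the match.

The applied gate was X(b). Key observation: the block from step 5 through step 12 cancels to the identity and can be dropped.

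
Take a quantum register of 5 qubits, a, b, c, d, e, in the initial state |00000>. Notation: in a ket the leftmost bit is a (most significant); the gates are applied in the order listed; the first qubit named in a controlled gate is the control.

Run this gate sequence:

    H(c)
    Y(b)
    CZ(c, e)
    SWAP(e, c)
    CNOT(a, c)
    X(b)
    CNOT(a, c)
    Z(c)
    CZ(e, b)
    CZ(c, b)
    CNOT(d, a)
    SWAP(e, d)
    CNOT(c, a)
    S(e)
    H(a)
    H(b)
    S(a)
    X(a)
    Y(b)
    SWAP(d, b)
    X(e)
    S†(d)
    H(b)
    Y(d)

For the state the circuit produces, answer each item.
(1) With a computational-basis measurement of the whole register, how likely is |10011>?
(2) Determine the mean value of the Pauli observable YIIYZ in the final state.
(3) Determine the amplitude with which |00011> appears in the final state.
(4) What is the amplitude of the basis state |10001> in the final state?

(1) A full measurement returns |10011> with probability 1/4.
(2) The observable YIIYZ averages to 1.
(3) |00011> carries amplitude -1/2 in the final state.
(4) The amplitude on |10001> is 1/2.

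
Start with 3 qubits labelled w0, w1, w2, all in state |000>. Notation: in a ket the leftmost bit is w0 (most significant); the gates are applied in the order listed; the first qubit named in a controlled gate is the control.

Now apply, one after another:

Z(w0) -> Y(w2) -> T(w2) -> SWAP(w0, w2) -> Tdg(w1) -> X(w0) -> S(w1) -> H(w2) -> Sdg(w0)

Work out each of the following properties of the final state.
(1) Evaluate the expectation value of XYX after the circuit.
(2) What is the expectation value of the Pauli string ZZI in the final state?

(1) In the final state, XYX has expectation 0.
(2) The expectation value of ZZI is 1.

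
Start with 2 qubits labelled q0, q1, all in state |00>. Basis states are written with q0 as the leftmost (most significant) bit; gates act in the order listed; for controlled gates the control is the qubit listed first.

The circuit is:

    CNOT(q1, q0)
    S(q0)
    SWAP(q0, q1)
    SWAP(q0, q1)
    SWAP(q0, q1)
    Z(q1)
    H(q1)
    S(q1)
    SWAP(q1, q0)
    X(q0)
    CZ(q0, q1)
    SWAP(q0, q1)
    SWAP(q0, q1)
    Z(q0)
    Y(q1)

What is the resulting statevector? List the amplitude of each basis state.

After the circuit, the state carries amplitude 0 on |00>, -sqrt(2)/2 on |01>, 0 on |10>, -sqrt(2)*I/2 on |11>. Key observation: the block from step 12 through step 13 cancels to the identity and can be dropped.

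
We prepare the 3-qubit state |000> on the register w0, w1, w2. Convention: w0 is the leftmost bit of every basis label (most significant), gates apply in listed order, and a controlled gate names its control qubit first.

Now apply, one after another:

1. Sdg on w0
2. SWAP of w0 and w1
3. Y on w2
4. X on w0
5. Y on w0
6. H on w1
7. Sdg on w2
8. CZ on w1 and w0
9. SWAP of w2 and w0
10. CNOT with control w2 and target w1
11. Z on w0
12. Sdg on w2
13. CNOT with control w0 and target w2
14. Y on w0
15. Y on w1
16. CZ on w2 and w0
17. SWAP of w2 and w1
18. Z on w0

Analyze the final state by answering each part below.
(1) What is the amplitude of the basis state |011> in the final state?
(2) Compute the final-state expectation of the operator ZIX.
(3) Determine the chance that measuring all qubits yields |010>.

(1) The final state's coefficient on |011> equals sqrt(2)*I/2.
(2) The expectation value of ZIX is -1.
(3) A full measurement returns |010> with probability 1/2.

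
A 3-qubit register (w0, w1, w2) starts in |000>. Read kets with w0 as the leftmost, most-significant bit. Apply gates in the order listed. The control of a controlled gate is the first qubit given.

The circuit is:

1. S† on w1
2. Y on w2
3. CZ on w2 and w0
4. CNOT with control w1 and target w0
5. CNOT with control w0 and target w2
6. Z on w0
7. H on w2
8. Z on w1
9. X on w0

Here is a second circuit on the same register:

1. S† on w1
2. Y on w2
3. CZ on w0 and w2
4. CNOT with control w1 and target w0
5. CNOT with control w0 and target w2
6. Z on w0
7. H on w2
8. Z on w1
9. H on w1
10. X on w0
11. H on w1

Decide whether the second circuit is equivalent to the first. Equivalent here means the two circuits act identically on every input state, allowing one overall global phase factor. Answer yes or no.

Yes: on every input state the two circuits agree up to one overall phase factor.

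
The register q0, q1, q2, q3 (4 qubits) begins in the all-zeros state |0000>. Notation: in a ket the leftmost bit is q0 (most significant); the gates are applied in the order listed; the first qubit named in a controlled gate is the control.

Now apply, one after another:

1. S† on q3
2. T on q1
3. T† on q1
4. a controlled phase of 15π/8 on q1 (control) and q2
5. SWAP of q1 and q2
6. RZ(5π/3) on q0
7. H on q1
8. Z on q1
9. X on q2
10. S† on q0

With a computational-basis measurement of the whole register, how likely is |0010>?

Outcome |0010> occurs with probability 1/2.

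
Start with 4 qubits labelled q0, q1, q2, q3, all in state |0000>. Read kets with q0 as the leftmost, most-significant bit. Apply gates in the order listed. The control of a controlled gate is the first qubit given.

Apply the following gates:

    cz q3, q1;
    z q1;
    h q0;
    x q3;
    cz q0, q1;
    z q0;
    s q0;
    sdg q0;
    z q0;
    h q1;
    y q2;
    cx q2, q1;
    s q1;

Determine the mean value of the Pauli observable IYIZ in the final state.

In the final state, IYIZ has expectation -1. Key observation: steps 6-9 multiply out to the identity, so the circuit reduces to the remaining gates.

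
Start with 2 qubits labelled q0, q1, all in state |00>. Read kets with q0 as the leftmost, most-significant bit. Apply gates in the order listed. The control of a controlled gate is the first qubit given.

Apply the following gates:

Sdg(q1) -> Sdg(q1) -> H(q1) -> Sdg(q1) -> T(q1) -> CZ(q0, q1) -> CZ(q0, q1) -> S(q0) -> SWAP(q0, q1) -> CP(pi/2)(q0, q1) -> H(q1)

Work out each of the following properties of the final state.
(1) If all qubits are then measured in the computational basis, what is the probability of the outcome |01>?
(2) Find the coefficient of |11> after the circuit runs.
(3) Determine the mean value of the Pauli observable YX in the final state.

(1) A full measurement returns |01> with probability 1/4.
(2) The amplitude on |11> is -exp(3*I*pi/4)/2.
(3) The observable YX averages to -sqrt(2)/2.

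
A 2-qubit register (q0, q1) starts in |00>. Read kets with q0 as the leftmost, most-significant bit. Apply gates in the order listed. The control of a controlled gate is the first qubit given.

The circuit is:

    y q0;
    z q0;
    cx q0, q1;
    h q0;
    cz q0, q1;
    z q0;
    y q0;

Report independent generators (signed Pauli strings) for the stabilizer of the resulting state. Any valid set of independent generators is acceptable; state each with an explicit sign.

One valid set of independent stabilizer generators is +XI, -IZ (any independent generating set of the same group is equally correct).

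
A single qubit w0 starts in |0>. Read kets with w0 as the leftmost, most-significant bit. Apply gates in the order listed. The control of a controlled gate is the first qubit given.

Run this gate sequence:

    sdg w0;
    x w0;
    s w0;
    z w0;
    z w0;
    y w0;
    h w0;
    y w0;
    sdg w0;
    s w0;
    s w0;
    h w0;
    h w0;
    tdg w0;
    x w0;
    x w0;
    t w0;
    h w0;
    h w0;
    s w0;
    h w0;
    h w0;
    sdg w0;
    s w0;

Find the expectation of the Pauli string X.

In the final state, X has expectation 1. Key observation: steps 13-18 multiply out to the identity, so the circuit reduces to the remaining gates.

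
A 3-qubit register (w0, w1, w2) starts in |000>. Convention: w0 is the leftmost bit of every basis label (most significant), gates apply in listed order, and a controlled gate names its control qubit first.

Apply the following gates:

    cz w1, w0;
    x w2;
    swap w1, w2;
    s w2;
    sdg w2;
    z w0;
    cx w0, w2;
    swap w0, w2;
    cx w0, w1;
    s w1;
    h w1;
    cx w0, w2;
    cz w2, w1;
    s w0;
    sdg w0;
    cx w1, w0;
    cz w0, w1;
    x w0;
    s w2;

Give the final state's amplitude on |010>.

|010> carries amplitude sqrt(2)*I/2 in the final state.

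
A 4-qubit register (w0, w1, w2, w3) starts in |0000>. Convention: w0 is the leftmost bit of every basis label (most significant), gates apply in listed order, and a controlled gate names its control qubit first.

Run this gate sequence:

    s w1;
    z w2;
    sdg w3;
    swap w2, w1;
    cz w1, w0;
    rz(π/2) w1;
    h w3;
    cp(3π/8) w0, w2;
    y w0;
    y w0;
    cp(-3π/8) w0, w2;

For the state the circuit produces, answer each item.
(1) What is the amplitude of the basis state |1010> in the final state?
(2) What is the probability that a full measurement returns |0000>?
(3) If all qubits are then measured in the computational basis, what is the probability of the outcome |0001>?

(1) The final state's coefficient on |1010> equals 0.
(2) The probability of measuring |0000> is 1/2.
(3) Outcome |0001> occurs with probability 1/2.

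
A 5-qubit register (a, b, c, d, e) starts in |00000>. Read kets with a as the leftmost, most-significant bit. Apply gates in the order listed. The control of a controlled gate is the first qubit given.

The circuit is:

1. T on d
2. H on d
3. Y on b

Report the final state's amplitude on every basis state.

The final amplitudes are sqrt(2)*I/2 on |01000>, sqrt(2)*I/2 on |01010>, and 0 on every other basis state.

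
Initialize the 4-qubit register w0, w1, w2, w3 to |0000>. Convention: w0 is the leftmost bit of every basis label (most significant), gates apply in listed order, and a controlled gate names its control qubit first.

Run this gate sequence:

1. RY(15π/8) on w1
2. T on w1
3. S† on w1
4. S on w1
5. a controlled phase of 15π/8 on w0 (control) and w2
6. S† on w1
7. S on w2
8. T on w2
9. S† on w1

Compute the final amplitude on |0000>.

The amplitude on |0000> is -cos(pi/16).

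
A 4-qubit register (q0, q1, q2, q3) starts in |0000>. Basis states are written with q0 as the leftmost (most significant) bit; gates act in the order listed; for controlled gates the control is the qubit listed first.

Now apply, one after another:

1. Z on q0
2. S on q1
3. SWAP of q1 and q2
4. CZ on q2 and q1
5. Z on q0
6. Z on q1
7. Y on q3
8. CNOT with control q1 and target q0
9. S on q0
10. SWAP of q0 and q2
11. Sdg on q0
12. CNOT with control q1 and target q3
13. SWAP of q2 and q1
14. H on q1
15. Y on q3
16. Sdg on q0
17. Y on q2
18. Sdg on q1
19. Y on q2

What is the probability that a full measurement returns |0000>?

The probability of measuring |0000> is 1/2.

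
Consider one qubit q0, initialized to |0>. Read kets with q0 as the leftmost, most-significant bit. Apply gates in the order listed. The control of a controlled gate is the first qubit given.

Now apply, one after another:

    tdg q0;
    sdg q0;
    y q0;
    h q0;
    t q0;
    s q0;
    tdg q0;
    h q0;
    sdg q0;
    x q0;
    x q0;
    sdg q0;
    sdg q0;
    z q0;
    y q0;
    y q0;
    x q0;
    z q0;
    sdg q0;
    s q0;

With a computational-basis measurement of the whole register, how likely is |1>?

A full measurement returns |1> with probability 1/2.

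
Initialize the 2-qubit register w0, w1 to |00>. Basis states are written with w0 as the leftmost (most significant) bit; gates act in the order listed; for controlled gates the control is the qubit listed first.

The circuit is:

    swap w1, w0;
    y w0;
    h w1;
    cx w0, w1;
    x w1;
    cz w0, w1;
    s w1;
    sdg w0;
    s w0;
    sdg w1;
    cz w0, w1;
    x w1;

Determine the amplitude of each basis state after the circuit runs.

The resulting statevector has amplitude 0 on |00>, 0 on |01>, sqrt(2)*I/2 on |10>, sqrt(2)*I/2 on |11>. Key observation: steps 5-12 multiply out to the identity, so the circuit reduces to the remaining gates.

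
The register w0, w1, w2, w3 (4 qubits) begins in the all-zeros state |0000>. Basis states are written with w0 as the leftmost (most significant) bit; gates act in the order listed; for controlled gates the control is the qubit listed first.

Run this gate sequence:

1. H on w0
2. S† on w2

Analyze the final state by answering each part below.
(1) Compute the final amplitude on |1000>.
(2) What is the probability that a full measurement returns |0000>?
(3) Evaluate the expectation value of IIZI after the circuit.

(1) |1000> carries amplitude sqrt(2)/2 in the final state.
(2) Outcome |0000> occurs with probability 1/2.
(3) In the final state, IIZI has expectation 1.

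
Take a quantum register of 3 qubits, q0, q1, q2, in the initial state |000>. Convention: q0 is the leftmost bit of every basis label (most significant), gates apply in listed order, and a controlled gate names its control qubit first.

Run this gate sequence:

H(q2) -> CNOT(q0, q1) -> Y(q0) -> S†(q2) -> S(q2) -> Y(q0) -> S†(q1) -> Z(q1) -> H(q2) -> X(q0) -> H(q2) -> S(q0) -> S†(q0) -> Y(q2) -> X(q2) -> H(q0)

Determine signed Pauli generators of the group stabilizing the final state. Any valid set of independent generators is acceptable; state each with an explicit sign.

The stabilizer group can be generated by -XII, -IIX, +IZI, among other valid generating sets. Key observation: gates 3-6 undo each other exactly, leaving only the rest of the circuit to track.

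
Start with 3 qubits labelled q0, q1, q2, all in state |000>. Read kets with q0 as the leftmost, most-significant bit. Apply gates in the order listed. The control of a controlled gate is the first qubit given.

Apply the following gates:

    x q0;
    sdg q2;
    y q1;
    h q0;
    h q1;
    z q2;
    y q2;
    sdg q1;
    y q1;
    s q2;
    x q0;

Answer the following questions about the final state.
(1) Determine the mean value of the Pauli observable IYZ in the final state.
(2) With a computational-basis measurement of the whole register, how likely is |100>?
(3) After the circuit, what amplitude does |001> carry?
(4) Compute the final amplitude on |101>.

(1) In the final state, IYZ has expectation -1.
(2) A full measurement returns |100> with probability 0.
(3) The amplitude on |001> is I/2.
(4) |101> carries amplitude -I/2 in the final state.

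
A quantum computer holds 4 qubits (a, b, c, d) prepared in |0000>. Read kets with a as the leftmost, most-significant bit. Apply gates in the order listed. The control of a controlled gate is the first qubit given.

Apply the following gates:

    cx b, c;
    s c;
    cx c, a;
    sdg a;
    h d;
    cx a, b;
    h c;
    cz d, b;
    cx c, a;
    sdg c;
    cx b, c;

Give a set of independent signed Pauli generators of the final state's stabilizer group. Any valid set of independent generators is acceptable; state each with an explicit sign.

The stabilizer group can be generated by -XIYI, +IIIX, +ZIZI, +IZII, among other valid generating sets.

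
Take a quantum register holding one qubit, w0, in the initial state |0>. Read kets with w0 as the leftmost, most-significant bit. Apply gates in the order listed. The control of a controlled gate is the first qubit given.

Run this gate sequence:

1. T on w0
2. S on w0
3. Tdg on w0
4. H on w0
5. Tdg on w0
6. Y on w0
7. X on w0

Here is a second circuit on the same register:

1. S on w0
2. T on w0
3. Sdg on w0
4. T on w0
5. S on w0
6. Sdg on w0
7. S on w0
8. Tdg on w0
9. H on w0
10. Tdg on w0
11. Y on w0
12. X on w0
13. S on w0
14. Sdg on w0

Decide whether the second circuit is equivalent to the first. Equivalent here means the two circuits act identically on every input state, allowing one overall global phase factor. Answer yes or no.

No: there is an input state on which the two circuits produce genuinely different outputs (not merely differing by a phase).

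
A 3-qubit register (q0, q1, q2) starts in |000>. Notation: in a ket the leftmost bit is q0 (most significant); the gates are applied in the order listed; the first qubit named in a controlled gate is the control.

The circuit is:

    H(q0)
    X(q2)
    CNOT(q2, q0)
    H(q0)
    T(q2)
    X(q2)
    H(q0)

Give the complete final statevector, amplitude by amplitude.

The resulting statevector has amplitude sqrt(2)*exp(I*pi/4)/2 on |000>, sqrt(2)*exp(I*pi/4)/2 on |100>, and 0 on every other basis state.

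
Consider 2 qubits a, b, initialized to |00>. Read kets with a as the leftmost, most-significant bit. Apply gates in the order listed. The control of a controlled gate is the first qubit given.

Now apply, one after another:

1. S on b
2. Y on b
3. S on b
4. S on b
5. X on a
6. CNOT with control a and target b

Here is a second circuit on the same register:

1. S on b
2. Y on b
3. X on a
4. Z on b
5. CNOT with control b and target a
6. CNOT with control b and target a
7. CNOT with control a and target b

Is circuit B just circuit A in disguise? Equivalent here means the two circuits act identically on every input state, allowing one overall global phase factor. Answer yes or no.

Yes: on every input state the two circuits agree up to one overall phase factor.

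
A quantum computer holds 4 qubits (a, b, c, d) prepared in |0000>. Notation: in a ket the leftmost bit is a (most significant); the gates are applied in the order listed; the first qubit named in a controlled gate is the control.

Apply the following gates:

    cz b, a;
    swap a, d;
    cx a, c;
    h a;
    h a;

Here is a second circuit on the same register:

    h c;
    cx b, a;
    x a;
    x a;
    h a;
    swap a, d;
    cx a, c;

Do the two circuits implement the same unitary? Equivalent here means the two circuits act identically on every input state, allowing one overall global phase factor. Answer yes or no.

No: there is an input state on which the two circuits produce genuinely different outputs (not merely differing by a phase).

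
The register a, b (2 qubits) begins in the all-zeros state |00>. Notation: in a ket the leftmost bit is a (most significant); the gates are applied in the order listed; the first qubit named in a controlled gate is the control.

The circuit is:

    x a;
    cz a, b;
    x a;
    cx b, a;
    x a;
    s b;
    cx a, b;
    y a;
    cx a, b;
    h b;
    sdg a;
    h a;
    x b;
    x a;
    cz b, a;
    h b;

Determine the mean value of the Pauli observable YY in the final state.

The observable YY averages to 1.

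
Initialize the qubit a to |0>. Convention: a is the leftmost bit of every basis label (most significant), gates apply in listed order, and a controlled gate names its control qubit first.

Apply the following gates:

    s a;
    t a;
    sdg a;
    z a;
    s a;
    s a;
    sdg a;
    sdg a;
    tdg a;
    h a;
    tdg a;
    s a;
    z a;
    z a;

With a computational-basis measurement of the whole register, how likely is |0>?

Outcome |0> occurs with probability 1/2. Key observation: the block from step 5 through step 8 cancels to the identity and can be dropped.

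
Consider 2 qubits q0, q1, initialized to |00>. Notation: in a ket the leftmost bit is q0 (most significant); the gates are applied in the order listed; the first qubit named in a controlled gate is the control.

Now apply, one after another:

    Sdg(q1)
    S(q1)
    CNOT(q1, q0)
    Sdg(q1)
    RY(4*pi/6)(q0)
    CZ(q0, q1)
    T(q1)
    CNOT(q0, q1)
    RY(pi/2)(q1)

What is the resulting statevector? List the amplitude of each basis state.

The final amplitudes are sqrt(2)/4 on |00>, sqrt(2)/4 on |01>, -sqrt(6)/4 on |10>, sqrt(6)/4 on |11>.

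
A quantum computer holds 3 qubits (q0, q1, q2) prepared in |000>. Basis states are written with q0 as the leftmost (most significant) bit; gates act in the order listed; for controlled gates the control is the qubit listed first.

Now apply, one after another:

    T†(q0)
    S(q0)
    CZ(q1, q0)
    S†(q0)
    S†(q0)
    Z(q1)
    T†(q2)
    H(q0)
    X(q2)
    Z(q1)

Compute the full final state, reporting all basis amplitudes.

The final amplitudes are sqrt(2)/2 on |001>, sqrt(2)/2 on |101>, and 0 on every other basis state.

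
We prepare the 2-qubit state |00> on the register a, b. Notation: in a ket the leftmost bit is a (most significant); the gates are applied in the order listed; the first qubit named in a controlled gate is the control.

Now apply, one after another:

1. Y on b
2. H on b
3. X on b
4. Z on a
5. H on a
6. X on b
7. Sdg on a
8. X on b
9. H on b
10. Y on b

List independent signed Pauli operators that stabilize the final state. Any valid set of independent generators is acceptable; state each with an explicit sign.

The final state is stabilized by the group generated by -YI, +IZ; other independent generating sets are equally valid.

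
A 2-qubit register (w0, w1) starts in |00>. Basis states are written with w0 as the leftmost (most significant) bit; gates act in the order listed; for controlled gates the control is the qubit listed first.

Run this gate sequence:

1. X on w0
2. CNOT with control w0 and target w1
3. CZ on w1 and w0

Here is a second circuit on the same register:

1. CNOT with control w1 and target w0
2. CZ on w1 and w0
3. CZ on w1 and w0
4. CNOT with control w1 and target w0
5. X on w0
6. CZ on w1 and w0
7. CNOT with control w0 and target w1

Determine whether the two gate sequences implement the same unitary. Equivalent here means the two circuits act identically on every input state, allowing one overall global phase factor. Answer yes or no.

No, they are not equivalent — no single phase factor reconciles the two unitaries.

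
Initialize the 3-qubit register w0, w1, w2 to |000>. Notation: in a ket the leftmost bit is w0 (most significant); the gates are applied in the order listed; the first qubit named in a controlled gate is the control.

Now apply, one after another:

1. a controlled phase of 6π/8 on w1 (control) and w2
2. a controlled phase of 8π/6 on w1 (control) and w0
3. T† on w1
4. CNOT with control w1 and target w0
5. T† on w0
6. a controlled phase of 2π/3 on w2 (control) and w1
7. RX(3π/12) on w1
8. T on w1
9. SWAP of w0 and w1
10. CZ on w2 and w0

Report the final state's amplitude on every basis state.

The final amplitudes are sqrt(sqrt(2) + 2)/2 on |000>, -sqrt(2 - sqrt(2))*exp(3*I*pi/4)/2 on |100>, and 0 on every other basis state.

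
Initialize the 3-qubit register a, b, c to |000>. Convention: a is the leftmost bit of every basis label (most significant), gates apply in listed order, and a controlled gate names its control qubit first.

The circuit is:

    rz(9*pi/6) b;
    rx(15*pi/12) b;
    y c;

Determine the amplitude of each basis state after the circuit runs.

The resulting statevector has amplitude sqrt(2 - sqrt(2))*exp(3*I*pi/4)/2 on |001>, -sqrt(sqrt(2) + 2)*exp(I*pi/4)/2 on |011>, and 0 on every other basis state.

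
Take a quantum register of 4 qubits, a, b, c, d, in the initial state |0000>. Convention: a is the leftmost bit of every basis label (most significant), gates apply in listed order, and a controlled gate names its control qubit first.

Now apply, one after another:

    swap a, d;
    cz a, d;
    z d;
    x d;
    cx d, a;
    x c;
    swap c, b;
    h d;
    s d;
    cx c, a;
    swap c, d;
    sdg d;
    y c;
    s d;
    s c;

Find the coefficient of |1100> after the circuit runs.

The amplitude on |1100> is -sqrt(2)/2.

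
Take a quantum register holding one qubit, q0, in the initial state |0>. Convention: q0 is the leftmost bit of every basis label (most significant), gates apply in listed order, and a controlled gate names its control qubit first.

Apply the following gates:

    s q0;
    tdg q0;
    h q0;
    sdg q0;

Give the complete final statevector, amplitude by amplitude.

The final amplitudes are sqrt(2)/2 on |0>, -sqrt(2)*I/2 on |1>.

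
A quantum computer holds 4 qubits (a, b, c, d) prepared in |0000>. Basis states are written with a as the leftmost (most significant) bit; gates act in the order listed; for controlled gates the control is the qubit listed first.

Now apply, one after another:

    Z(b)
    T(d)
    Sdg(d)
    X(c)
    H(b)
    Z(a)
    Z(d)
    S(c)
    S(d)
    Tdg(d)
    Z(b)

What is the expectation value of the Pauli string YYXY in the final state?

The observable YYXY averages to 0.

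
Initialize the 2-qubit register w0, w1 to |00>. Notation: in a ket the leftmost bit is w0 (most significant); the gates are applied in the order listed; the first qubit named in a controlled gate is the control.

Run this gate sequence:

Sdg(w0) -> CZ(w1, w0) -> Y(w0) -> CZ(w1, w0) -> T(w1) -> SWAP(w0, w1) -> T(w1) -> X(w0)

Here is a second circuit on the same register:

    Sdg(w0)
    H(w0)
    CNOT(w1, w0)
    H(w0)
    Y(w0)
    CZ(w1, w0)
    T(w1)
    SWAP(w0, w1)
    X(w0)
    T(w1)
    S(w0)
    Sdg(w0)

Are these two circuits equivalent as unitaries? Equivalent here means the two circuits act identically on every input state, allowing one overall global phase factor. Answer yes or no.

Yes — the two circuits implement the same unitary up to a global phase.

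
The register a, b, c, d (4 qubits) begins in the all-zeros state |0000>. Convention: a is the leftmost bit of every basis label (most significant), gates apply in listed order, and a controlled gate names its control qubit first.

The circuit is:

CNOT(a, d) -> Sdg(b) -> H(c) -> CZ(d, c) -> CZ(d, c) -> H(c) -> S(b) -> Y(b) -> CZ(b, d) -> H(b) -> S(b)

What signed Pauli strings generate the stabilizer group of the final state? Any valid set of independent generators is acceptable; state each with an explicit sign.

One valid set of independent stabilizer generators is -IYII, +ZIII, +IIZI, +IIIZ (any independent generating set of the same group is equally correct). Key observation: steps 2-7 multiply out to the identity, so the circuit reduces to the remaining gates.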